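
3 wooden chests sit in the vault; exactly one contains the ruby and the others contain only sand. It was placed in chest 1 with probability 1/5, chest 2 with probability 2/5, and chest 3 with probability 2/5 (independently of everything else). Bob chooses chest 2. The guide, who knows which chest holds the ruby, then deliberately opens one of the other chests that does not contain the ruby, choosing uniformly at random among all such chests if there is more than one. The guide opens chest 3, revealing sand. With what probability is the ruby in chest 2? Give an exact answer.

1/2

Apply Bayes' rule, conditioning on where the ruby actually is.
If it is in chest 1 (prior 1/5): the guide has no choice, probability 1; weight (1/5)·1 = 1/5.
If it is in chest 2 (prior 2/5): the guide has 2 equally likely choices, so probability 1/2; weight (2/5)·(1/2) = 1/5.
If it is in chest 3 (prior 2/5): the guide opened chest 3, so this case is ruled out; weight (2/5)·0 = 0.
The weights sum to 2/5.
So P(the ruby in chest 2 | the guide opened chest 3) = (1/5) / (2/5) = 1/2.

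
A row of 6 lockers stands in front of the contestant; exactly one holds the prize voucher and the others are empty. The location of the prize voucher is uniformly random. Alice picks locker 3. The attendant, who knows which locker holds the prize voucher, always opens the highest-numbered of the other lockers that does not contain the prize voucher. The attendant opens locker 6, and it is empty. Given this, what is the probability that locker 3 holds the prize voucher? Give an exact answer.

1/5

Apply Bayes' rule, conditioning on where the prize voucher actually is.
If it is in any of lockers 1, 2, 3, 4, and 5 (prior 1/6 each): locker 6 is the highest-numbered option available, probability 1; weight (1/6)·1 = 1/6 each.
If it is in locker 6 (prior 1/6): the attendant opened locker 6, so this case is ruled out; weight (1/6)·0 = 0.
The weights sum to 5/6.
So P(the prize voucher in locker 3 | the attendant opened locker 6) = (1/6) / (5/6) = 1/5.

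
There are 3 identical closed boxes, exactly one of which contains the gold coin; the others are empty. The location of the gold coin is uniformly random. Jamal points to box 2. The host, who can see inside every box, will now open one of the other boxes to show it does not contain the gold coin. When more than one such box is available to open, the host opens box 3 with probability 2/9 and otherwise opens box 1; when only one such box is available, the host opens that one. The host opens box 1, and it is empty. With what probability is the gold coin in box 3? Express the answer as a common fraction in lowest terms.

9/16

Consider each possible location of the gold coin in turn.
If it is in box 1 (prior 1/3): the host opened box 1, so this case is ruled out; weight (1/3)·0 = 0.
If it is in box 2 (prior 1/3): box 3 is available but not opened, probability 7/9; weight (1/3)·(7/9) = 7/27.
If it is in box 3 (prior 1/3): only box 1 is available, probability 1; weight (1/3)·1 = 1/3.
The weights sum to 16/27.
So P(the gold coin in box 3 | the host opened box 1) = (1/3) / (16/27) = 9/16.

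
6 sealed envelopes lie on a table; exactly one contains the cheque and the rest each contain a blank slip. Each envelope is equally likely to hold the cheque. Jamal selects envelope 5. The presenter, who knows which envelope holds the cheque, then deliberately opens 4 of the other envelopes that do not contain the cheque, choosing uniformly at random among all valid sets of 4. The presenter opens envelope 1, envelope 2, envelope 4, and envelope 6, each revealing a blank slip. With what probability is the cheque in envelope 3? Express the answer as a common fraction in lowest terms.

Apply Bayes' rule, conditioning on where the cheque actually is.
If it is in any of envelopes 1, 2, 4, and 6 (prior 1/6 each): that envelope was opened and seen not to hold the prize — ruled out; weight (1/6)·0 = 0 each.
If it is in envelope 3 (prior 1/6): the presenter has no choice, probability 1; weight (1/6)·1 = 1/6.
If it is in envelope 5 (prior 1/6): the presenter has 5 equally likely choices, so probability 1/5; weight (1/6)·(1/5) = 1/30.
The weights sum to 1/5.
So P(the cheque in envelope 3 | the presenter opened envelope 1, envelope 2, envelope 4, and envelope 6) = (1/6) / (1/5) = 5/6.

5/6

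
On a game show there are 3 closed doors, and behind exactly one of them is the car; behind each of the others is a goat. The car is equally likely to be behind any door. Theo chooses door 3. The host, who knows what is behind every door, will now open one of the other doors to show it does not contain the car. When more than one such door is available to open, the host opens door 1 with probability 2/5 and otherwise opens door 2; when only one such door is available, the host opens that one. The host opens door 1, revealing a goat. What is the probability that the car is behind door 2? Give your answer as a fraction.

Condition on the true location of the car.
If it is behind door 1 (prior 1/3): the host opened door 1, so this case is ruled out; weight (1/3)·0 = 0.
If it is behind door 2 (prior 1/3): only door 1 is available, probability 1; weight (1/3)·1 = 1/3.
If it is behind door 3 (prior 1/3): door 1 is available, opened with probability 2/5; weight (1/3)·(2/5) = 2/15.
The weights sum to 7/15.
So P(the car behind door 2 | the host opened door 1) = (1/3) / (7/15) = 5/7.

5/7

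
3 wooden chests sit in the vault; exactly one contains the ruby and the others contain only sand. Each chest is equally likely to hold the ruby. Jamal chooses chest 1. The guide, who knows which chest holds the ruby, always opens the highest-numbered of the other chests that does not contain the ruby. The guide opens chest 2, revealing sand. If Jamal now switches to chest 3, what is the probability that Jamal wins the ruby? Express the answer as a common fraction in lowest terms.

Condition on the true location of the ruby.
If it is in chest 1 (prior 1/3): the guide would have opened chest 3 instead, probability 0; weight (1/3)·0 = 0.
If it is in chest 2 (prior 1/3): the guide opened chest 2, so this case is ruled out; weight (1/3)·0 = 0.
If it is in chest 3 (prior 1/3): chest 2 is the highest-numbered option available, probability 1; weight (1/3)·1 = 1/3.
The weights sum to 1/3.
So P(the ruby in chest 3 | the guide opened chest 2) = (1/3) / (1/3) = 1.

1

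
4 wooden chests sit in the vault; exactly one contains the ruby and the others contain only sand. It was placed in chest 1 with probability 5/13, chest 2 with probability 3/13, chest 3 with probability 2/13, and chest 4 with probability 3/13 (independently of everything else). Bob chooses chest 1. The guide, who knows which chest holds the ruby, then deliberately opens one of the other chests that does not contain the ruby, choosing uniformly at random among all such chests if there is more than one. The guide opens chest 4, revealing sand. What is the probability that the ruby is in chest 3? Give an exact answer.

Consider each possible location of the ruby in turn.
If it is in chest 1 (prior 5/13): the guide has 3 equally likely choices, so probability 1/3; weight (5/13)·(1/3) = 5/39.
If it is in chest 2 (prior 3/13): the guide has 2 equally likely choices, so probability 1/2; weight (3/13)·(1/2) = 3/26.
If it is in chest 3 (prior 2/13): the guide has 2 equally likely choices, so probability 1/2; weight (2/13)·(1/2) = 1/13.
If it is in chest 4 (prior 3/13): the guide opened chest 4, so this case is ruled out; weight (3/13)·0 = 0.
The weights sum to 25/78.
So P(the ruby in chest 3 | the guide opened chest 4) = (1/13) / (25/78) = 6/25.

6/25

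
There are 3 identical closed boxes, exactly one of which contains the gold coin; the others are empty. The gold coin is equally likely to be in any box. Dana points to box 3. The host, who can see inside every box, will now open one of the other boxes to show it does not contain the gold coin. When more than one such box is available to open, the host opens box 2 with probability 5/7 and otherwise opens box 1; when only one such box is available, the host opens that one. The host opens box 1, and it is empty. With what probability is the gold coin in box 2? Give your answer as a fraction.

7/9

Condition on the true location of the gold coin.
If it is in box 1 (prior 1/3): the host opened box 1, so this case is ruled out; weight (1/3)·0 = 0.
If it is in box 2 (prior 1/3): only box 1 is available, probability 1; weight (1/3)·1 = 1/3.
If it is in box 3 (prior 1/3): box 2 is available but not opened, probability 2/7; weight (1/3)·(2/7) = 2/21.
The weights sum to 3/7.
So P(the gold coin in box 2 | the host opened box 1) = (1/3) / (3/7) = 7/9.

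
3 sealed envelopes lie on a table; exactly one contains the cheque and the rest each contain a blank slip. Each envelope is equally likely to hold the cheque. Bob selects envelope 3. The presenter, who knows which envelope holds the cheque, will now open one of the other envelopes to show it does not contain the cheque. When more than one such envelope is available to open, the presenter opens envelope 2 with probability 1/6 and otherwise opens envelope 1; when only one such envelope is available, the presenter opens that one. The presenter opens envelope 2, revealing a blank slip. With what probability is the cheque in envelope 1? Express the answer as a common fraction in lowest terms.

6/7

Consider each possible location of the cheque in turn.
If it is in envelope 1 (prior 1/3): only envelope 2 is available, probability 1; weight (1/3)·1 = 1/3.
If it is in envelope 2 (prior 1/3): the presenter opened envelope 2, so this case is ruled out; weight (1/3)·0 = 0.
If it is in envelope 3 (prior 1/3): envelope 2 is available, opened with probability 1/6; weight (1/3)·(1/6) = 1/18.
The weights sum to 7/18.
So P(the cheque in envelope 1 | the presenter opened envelope 2) = (1/3) / (7/18) = 6/7.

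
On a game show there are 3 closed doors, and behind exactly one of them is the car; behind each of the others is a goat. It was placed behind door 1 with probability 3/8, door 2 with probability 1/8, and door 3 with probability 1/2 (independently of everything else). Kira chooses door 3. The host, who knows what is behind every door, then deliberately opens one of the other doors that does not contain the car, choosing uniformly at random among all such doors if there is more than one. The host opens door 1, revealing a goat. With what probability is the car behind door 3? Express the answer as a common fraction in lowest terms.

2/3

Apply Bayes' rule, conditioning on where the car actually is.
If it is behind door 1 (prior 3/8): the host opened door 1, so this case is ruled out; weight (3/8)·0 = 0.
If it is behind door 2 (prior 1/8): the host has no choice, probability 1; weight (1/8)·1 = 1/8.
If it is behind door 3 (prior 1/2): the host has 2 equally likely choices, so probability 1/2; weight (1/2)·(1/2) = 1/4.
The weights sum to 3/8.
So P(the car behind door 3 | the host opened door 1) = (1/4) / (3/8) = 2/3.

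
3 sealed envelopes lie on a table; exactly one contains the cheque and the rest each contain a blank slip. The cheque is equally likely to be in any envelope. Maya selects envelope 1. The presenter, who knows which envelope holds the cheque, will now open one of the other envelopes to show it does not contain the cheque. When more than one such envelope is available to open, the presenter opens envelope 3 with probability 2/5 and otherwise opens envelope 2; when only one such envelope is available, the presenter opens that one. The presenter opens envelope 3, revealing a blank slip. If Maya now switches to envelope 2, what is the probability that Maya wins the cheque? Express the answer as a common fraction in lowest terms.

Apply Bayes' rule, conditioning on where the cheque actually is.
If it is in envelope 1 (prior 1/3): envelope 3 is available, opened with probability 2/5; weight (1/3)·(2/5) = 2/15.
If it is in envelope 2 (prior 1/3): only envelope 3 is available, probability 1; weight (1/3)·1 = 1/3.
If it is in envelope 3 (prior 1/3): the presenter opened envelope 3, so this case is ruled out; weight (1/3)·0 = 0.
The weights sum to 7/15.
So P(the cheque in envelope 2 | the presenter opened envelope 3) = (1/3) / (7/15) = 5/7.

5/7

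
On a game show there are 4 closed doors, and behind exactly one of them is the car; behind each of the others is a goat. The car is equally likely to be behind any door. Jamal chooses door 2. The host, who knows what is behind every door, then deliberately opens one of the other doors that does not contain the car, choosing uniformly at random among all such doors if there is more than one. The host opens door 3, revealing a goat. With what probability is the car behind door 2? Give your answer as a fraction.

Condition on the true location of the car.
If it is behind either of doors 1 and 4 (prior 1/4 each): the host has 2 equally likely choices, so probability 1/2; weight (1/4)·(1/2) = 1/8 each.
If it is behind door 2 (prior 1/4): the host has 3 equally likely choices, so probability 1/3; weight (1/4)·(1/3) = 1/12.
If it is behind door 3 (prior 1/4): the host opened door 3, so this case is ruled out; weight (1/4)·0 = 0.
The weights sum to 1/3.
So P(the car behind door 2 | the host opened door 3) = (1/12) / (1/3) = 1/4.

1/4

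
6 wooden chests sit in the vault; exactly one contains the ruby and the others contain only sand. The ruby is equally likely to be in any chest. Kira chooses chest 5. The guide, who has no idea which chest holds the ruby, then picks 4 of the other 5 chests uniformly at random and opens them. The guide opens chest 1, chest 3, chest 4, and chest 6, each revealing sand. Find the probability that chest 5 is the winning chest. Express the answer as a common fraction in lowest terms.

Consider each possible location of the ruby in turn.
If it is in any of chests 1, 3, 4, and 6 (prior 1/6 each): that chest was opened and seen not to hold the prize — ruled out; weight (1/6)·0 = 0 each.
If it is in either of chests 2 and 5 (prior 1/6 each): the guide picks exactly this set with probability 1/5 regardless, and none is the prize; weight (1/6)·(1/5) = 1/30 each.
The weights sum to 1/15.
So P(the ruby in chest 5 | the guide opened chest 1, chest 3, chest 4, and chest 6) = (1/30) / (1/15) = 1/2.

1/2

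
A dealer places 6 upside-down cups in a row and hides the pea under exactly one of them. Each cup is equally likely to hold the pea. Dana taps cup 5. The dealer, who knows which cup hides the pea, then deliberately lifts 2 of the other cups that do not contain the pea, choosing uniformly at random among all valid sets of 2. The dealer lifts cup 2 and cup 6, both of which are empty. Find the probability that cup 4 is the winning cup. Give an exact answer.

Consider each possible location of the pea in turn.
If it is under any of cups 1, 3, and 4 (prior 1/6 each): the dealer has 6 equally likely choices, so probability 1/6; weight (1/6)·(1/6) = 1/36 each.
If it is under either of cups 2 and 6 (prior 1/6 each): that cup was opened and seen not to hold the prize — ruled out; weight (1/6)·0 = 0 each.
If it is under cup 5 (prior 1/6): the dealer has 10 equally likely choices, so probability 1/10; weight (1/6)·(1/10) = 1/60.
The weights sum to 1/10.
So P(the pea under cup 4 | the dealer opened cup 2 and cup 6) = (1/36) / (1/10) = 5/18.

5/18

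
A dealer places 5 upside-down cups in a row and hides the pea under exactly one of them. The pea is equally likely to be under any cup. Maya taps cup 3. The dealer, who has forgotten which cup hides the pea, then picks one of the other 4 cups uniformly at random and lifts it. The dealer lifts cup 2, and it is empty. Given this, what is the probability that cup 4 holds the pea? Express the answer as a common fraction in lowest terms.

Apply Bayes' rule, conditioning on where the pea actually is.
If it is under any of cups 1, 3, 4, and 5 (prior 1/5 each): the dealer picks cup 2 with probability 1/4 regardless, and it is not the prize; weight (1/5)·(1/4) = 1/20 each.
If it is under cup 2 (prior 1/5): the dealer opened cup 2, so this case is ruled out; weight (1/5)·0 = 0.
The weights sum to 1/5.
So P(the pea under cup 4 | the dealer opened cup 2) = (1/20) / (1/5) = 1/4.

1/4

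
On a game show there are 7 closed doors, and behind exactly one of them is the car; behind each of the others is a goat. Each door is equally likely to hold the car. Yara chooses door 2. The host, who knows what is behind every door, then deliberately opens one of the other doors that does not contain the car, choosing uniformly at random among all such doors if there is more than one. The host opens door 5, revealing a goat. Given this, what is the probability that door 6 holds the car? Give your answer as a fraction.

6/35

Consider each possible location of the car in turn.
If it is behind any of doors 1, 3, 4, 6, and 7 (prior 1/7 each): the host has 5 equally likely choices, so probability 1/5; weight (1/7)·(1/5) = 1/35 each.
If it is behind door 2 (prior 1/7): the host has 6 equally likely choices, so probability 1/6; weight (1/7)·(1/6) = 1/42.
If it is behind door 5 (prior 1/7): the host opened door 5, so this case is ruled out; weight (1/7)·0 = 0.
The weights sum to 1/6.
So P(the car behind door 6 | the host opened door 5) = (1/35) / (1/6) = 6/35.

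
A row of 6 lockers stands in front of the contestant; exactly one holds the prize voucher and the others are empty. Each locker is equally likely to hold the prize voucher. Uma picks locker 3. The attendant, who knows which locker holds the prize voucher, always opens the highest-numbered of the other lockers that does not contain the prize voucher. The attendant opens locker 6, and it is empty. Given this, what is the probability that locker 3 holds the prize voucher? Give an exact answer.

Apply Bayes' rule, conditioning on where the prize voucher actually is.
If it is in any of lockers 1, 2, 3, 4, and 5 (prior 1/6 each): locker 6 is the highest-numbered option available, probability 1; weight (1/6)·1 = 1/6 each.
If it is in locker 6 (prior 1/6): the attendant opened locker 6, so this case is ruled out; weight (1/6)·0 = 0.
The weights sum to 5/6.
So P(the prize voucher in locker 3 | the attendant opened locker 6) = (1/6) / (5/6) = 1/5.

1/5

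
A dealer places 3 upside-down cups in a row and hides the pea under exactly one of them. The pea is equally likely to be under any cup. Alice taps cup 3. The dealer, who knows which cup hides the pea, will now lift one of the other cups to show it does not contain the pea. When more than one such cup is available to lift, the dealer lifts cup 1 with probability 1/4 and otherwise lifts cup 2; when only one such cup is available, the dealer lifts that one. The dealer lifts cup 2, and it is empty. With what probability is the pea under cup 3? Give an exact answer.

Apply Bayes' rule, conditioning on where the pea actually is.
If it is under cup 1 (prior 1/3): only cup 2 is available, probability 1; weight (1/3)·1 = 1/3.
If it is under cup 2 (prior 1/3): the dealer opened cup 2, so this case is ruled out; weight (1/3)·0 = 0.
If it is under cup 3 (prior 1/3): cup 1 is available but not opened, probability 3/4; weight (1/3)·(3/4) = 1/4.
The weights sum to 7/12.
So P(the pea under cup 3 | the dealer opened cup 2) = (1/4) / (7/12) = 3/7.

3/7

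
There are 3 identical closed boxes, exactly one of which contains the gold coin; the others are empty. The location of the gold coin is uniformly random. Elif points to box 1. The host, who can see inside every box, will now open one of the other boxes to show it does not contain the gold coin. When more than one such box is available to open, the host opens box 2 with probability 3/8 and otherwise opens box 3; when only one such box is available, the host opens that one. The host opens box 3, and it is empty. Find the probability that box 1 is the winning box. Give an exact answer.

Consider each possible location of the gold coin in turn.
If it is in box 1 (prior 1/3): box 2 is available but not opened, probability 5/8; weight (1/3)·(5/8) = 5/24.
If it is in box 2 (prior 1/3): only box 3 is available, probability 1; weight (1/3)·1 = 1/3.
If it is in box 3 (prior 1/3): the host opened box 3, so this case is ruled out; weight (1/3)·0 = 0.
The weights sum to 13/24.
So P(the gold coin in box 1 | the host opened box 3) = (5/24) / (13/24) = 5/13.

5/13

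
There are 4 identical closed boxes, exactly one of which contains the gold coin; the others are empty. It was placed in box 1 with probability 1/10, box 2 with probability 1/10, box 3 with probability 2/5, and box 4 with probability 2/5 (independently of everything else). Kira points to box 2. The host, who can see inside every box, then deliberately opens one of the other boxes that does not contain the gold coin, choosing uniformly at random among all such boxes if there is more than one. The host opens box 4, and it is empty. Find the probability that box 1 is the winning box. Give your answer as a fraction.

Consider each possible location of the gold coin in turn.
If it is in box 1 (prior 1/10): the host has 2 equally likely choices, so probability 1/2; weight (1/10)·(1/2) = 1/20.
If it is in box 2 (prior 1/10): the host has 3 equally likely choices, so probability 1/3; weight (1/10)·(1/3) = 1/30.
If it is in box 3 (prior 2/5): the host has 2 equally likely choices, so probability 1/2; weight (2/5)·(1/2) = 1/5.
If it is in box 4 (prior 2/5): the host opened box 4, so this case is ruled out; weight (2/5)·0 = 0.
The weights sum to 17/60.
So P(the gold coin in box 1 | the host opened box 4) = (1/20) / (17/60) = 3/17.

3/17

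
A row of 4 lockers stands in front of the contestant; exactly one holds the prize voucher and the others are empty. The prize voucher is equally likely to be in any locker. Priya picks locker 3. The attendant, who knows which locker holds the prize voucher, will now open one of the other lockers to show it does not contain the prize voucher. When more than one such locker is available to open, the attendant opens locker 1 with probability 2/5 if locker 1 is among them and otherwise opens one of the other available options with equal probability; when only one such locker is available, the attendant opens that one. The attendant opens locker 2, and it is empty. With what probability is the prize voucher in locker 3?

Condition on the true location of the prize voucher.
If it is in locker 1 (prior 1/4): locker 1 holds the prize so is unavailable; the attendant chooses uniformly among the 2 others, probability 1/2; weight (1/4)·(1/2) = 1/8.
If it is in locker 2 (prior 1/4): the attendant opened locker 2, so this case is ruled out; weight (1/4)·0 = 0.
If it is in locker 3 (prior 1/4): locker 1 is available but not opened; locker 2 gets probability (1 − 2/5)/2 = 3/10; weight (1/4)·(3/10) = 3/40.
If it is in locker 4 (prior 1/4): locker 1 is available but not opened, probability 3/5; weight (1/4)·(3/5) = 3/20.
The weights sum to 7/20.
So P(the prize voucher in locker 3 | the attendant opened locker 2) = (3/40) / (7/20) = 3/14.

3/14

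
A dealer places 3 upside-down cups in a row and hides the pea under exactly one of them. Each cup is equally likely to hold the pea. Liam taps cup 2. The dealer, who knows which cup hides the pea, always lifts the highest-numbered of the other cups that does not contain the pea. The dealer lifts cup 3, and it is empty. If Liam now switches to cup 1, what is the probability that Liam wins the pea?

Apply Bayes' rule, conditioning on where the pea actually is.
If it is under either of cups 1 and 2 (prior 1/3 each): cup 3 is the highest-numbered option available, probability 1; weight (1/3)·1 = 1/3 each.
If it is under cup 3 (prior 1/3): the dealer opened cup 3, so this case is ruled out; weight (1/3)·0 = 0.
The weights sum to 2/3.
So P(the pea under cup 1 | the dealer opened cup 3) = (1/3) / (2/3) = 1/2.

1/2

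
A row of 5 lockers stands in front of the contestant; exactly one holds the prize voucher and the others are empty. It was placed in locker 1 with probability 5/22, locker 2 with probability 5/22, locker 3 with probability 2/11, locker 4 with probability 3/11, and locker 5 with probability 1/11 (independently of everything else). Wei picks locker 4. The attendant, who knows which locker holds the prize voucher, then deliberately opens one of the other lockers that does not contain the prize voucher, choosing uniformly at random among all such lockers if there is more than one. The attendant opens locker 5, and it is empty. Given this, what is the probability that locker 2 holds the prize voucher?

10/37

Condition on the true location of the prize voucher.
If it is in either of lockers 1 and 2 (prior 5/22 each): the attendant has 3 equally likely choices, so probability 1/3; weight (5/22)·(1/3) = 5/66 each.
If it is in locker 3 (prior 2/11): the attendant has 3 equally likely choices, so probability 1/3; weight (2/11)·(1/3) = 2/33.
If it is in locker 4 (prior 3/11): the attendant has 4 equally likely choices, so probability 1/4; weight (3/11)·(1/4) = 3/44.
If it is in locker 5 (prior 1/11): the attendant opened locker 5, so this case is ruled out; weight (1/11)·0 = 0.
The weights sum to 37/132.
So P(the prize voucher in locker 2 | the attendant opened locker 5) = (5/66) / (37/132) = 10/37.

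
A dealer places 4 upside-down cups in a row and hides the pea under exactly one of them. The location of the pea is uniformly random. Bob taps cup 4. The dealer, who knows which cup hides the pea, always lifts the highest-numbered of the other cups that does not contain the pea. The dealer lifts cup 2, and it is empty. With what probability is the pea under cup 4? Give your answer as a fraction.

0

Consider each possible location of the pea in turn.
If it is under either of cups 1 and 4 (prior 1/4 each): the dealer would have opened cup 3 instead, probability 0; weight (1/4)·0 = 0 each.
If it is under cup 2 (prior 1/4): the dealer opened cup 2, so this case is ruled out; weight (1/4)·0 = 0.
If it is under cup 3 (prior 1/4): cup 2 is the highest-numbered option available, probability 1; weight (1/4)·1 = 1/4.
The weights sum to 1/4.
So P(the pea under cup 4 | the dealer opened cup 2) = 0 / (1/4) = 0.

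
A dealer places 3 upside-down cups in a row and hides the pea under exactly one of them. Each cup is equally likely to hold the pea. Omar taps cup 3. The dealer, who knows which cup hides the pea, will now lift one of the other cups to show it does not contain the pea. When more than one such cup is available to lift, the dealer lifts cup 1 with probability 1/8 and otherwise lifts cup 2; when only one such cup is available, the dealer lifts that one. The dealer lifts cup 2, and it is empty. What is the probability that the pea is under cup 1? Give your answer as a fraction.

Consider each possible location of the pea in turn.
If it is under cup 1 (prior 1/3): only cup 2 is available, probability 1; weight (1/3)·1 = 1/3.
If it is under cup 2 (prior 1/3): the dealer opened cup 2, so this case is ruled out; weight (1/3)·0 = 0.
If it is under cup 3 (prior 1/3): cup 1 is available but not opened, probability 7/8; weight (1/3)·(7/8) = 7/24.
The weights sum to 5/8.
So P(the pea under cup 1 | the dealer opened cup 2) = (1/3) / (5/8) = 8/15.

8/15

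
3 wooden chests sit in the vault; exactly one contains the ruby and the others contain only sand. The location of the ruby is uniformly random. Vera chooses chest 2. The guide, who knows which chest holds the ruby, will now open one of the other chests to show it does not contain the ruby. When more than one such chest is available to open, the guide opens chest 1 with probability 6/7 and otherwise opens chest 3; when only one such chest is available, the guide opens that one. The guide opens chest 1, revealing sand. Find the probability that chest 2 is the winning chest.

6/13

Apply Bayes' rule, conditioning on where the ruby actually is.
If it is in chest 1 (prior 1/3): the guide opened chest 1, so this case is ruled out; weight (1/3)·0 = 0.
If it is in chest 2 (prior 1/3): chest 1 is available, opened with probability 6/7; weight (1/3)·(6/7) = 2/7.
If it is in chest 3 (prior 1/3): only chest 1 is available, probability 1; weight (1/3)·1 = 1/3.
The weights sum to 13/21.
So P(the ruby in chest 2 | the guide opened chest 1) = (2/7) / (13/21) = 6/13.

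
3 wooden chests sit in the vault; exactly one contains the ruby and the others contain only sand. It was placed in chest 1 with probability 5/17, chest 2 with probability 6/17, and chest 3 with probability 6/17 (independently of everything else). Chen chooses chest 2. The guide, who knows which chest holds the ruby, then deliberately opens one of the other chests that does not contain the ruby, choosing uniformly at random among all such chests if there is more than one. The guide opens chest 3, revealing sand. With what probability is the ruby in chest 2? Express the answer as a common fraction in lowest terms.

Apply Bayes' rule, conditioning on where the ruby actually is.
If it is in chest 1 (prior 5/17): the guide has no choice, probability 1; weight (5/17)·1 = 5/17.
If it is in chest 2 (prior 6/17): the guide has 2 equally likely choices, so probability 1/2; weight (6/17)·(1/2) = 3/17.
If it is in chest 3 (prior 6/17): the guide opened chest 3, so this case is ruled out; weight (6/17)·0 = 0.
The weights sum to 8/17.
So P(the ruby in chest 2 | the guide opened chest 3) = (3/17) / (8/17) = 3/8.

3/8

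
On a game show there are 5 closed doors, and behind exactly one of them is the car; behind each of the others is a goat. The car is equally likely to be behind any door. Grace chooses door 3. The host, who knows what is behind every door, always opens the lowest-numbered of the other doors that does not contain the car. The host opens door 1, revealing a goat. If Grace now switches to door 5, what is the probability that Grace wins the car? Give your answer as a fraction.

Apply Bayes' rule, conditioning on where the car actually is.
If it is behind door 1 (prior 1/5): the host opened door 1, so this case is ruled out; weight (1/5)·0 = 0.
If it is behind any of doors 2, 3, 4, and 5 (prior 1/5 each): door 1 is the lowest-numbered option available, probability 1; weight (1/5)·1 = 1/5 each.
The weights sum to 4/5.
So P(the car behind door 5 | the host opened door 1) = (1/5) / (4/5) = 1/4.

1/4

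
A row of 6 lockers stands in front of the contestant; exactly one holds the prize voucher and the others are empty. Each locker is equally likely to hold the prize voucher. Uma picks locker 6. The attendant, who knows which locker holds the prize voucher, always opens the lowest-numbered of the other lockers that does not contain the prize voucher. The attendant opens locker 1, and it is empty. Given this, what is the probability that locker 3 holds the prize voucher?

Consider each possible location of the prize voucher in turn.
If it is in locker 1 (prior 1/6): the attendant opened locker 1, so this case is ruled out; weight (1/6)·0 = 0.
If it is in any of lockers 2, 3, 4, 5, and 6 (prior 1/6 each): locker 1 is the lowest-numbered option available, probability 1; weight (1/6)·1 = 1/6 each.
The weights sum to 5/6.
So P(the prize voucher in locker 3 | the attendant opened locker 1) = (1/6) / (5/6) = 1/5.

1/5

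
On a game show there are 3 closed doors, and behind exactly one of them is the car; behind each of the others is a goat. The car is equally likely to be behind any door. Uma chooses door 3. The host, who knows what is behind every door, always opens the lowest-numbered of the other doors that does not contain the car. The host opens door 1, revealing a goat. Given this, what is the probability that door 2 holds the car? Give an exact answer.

Condition on the true location of the car.
If it is behind door 1 (prior 1/3): the host opened door 1, so this case is ruled out; weight (1/3)·0 = 0.
If it is behind either of doors 2 and 3 (prior 1/3 each): door 1 is the lowest-numbered option available, probability 1; weight (1/3)·1 = 1/3 each.
The weights sum to 2/3.
So P(the car behind door 2 | the host opened door 1) = (1/3) / (2/3) = 1/2.

1/2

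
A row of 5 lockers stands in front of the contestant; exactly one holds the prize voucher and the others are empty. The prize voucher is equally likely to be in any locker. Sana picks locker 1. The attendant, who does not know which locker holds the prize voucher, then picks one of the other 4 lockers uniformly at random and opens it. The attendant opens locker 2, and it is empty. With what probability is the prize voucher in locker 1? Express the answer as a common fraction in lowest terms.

Because the attendant chose which locker to open without knowing where the prize voucher is, the choice is independent of the prize location. Learning that locker 2 does not hold the prize voucher simply rules out that one location and leaves the remaining 4 lockers still equally likely by symmetry.
So P(the prize voucher in locker 1) = 1/4.

1/4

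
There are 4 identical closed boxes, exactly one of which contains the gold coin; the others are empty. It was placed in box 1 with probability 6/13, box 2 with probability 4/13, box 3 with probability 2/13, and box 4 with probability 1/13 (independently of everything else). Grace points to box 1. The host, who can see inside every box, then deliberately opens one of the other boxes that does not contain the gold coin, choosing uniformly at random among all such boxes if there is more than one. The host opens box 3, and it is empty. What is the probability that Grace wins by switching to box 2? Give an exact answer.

Condition on the true location of the gold coin.
If it is in box 1 (prior 6/13): the host has 3 equally likely choices, so probability 1/3; weight (6/13)·(1/3) = 2/13.
If it is in box 2 (prior 4/13): the host has 2 equally likely choices, so probability 1/2; weight (4/13)·(1/2) = 2/13.
If it is in box 3 (prior 2/13): the host opened box 3, so this case is ruled out; weight (2/13)·0 = 0.
If it is in box 4 (prior 1/13): the host has 2 equally likely choices, so probability 1/2; weight (1/13)·(1/2) = 1/26.
The weights sum to 9/26.
So P(the gold coin in box 2 | the host opened box 3) = (2/13) / (9/26) = 4/9.

4/9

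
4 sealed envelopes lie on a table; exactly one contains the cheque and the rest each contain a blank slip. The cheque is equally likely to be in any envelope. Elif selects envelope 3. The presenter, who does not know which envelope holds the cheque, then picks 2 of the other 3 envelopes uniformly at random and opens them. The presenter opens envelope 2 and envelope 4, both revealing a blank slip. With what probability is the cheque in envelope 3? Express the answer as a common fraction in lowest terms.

Apply Bayes' rule, conditioning on where the cheque actually is.
If it is in either of envelopes 1 and 3 (prior 1/4 each): the presenter picks exactly this set with probability 1/3 regardless, and none is the prize; weight (1/4)·(1/3) = 1/12 each.
If it is in either of envelopes 2 and 4 (prior 1/4 each): that envelope was opened and seen not to hold the prize — ruled out; weight (1/4)·0 = 0 each.
The weights sum to 1/6.
So P(the cheque in envelope 3 | the presenter opened envelope 2 and envelope 4) = (1/12) / (1/6) = 1/2.

1/2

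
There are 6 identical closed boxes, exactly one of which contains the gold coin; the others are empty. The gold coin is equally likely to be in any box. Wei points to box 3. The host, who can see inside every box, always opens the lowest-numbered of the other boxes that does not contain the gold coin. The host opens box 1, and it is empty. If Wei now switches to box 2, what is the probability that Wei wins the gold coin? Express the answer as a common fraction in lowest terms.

Condition on the true location of the gold coin.
If it is in box 1 (prior 1/6): the host opened box 1, so this case is ruled out; weight (1/6)·0 = 0.
If it is in any of boxes 2, 3, 4, 5, and 6 (prior 1/6 each): box 1 is the lowest-numbered option available, probability 1; weight (1/6)·1 = 1/6 each.
The weights sum to 5/6.
So P(the gold coin in box 2 | the host opened box 1) = (1/6) / (5/6) = 1/5.

1/5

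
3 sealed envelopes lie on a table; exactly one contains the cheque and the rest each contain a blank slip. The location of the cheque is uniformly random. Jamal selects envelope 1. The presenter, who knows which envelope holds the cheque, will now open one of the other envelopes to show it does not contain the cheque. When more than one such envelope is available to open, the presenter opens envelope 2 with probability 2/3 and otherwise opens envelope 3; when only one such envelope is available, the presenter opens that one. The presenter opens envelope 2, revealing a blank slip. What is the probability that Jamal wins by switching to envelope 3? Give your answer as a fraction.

3/5

Consider each possible location of the cheque in turn.
If it is in envelope 1 (prior 1/3): envelope 2 is available, opened with probability 2/3; weight (1/3)·(2/3) = 2/9.
If it is in envelope 2 (prior 1/3): the presenter opened envelope 2, so this case is ruled out; weight (1/3)·0 = 0.
If it is in envelope 3 (prior 1/3): only envelope 2 is available, probability 1; weight (1/3)·1 = 1/3.
The weights sum to 5/9.
So P(the cheque in envelope 3 | the presenter opened envelope 2) = (1/3) / (5/9) = 3/5.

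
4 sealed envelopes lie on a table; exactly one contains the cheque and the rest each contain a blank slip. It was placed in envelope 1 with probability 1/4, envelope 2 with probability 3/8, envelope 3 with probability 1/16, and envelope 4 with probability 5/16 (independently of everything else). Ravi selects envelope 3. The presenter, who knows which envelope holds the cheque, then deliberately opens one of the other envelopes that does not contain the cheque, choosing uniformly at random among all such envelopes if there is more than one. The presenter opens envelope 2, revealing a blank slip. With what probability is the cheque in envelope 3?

Consider each possible location of the cheque in turn.
If it is in envelope 1 (prior 1/4): the presenter has 2 equally likely choices, so probability 1/2; weight (1/4)·(1/2) = 1/8.
If it is in envelope 2 (prior 3/8): the presenter opened envelope 2, so this case is ruled out; weight (3/8)·0 = 0.
If it is in envelope 3 (prior 1/16): the presenter has 3 equally likely choices, so probability 1/3; weight (1/16)·(1/3) = 1/48.
If it is in envelope 4 (prior 5/16): the presenter has 2 equally likely choices, so probability 1/2; weight (5/16)·(1/2) = 5/32.
The weights sum to 29/96.
So P(the cheque in envelope 3 | the presenter opened envelope 2) = (1/48) / (29/96) = 2/29.

2/29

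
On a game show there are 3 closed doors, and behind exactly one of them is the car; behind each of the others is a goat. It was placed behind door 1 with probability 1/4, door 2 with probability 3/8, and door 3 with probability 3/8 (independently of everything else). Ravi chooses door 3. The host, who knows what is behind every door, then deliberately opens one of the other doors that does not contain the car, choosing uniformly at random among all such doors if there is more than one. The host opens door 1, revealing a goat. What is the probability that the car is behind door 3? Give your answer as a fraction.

1/3

Apply Bayes' rule, conditioning on where the car actually is.
If it is behind door 1 (prior 1/4): the host opened door 1, so this case is ruled out; weight (1/4)·0 = 0.
If it is behind door 2 (prior 3/8): the host has no choice, probability 1; weight (3/8)·1 = 3/8.
If it is behind door 3 (prior 3/8): the host has 2 equally likely choices, so probability 1/2; weight (3/8)·(1/2) = 3/16.
The weights sum to 9/16.
So P(the car behind door 3 | the host opened door 1) = (3/16) / (9/16) = 1/3.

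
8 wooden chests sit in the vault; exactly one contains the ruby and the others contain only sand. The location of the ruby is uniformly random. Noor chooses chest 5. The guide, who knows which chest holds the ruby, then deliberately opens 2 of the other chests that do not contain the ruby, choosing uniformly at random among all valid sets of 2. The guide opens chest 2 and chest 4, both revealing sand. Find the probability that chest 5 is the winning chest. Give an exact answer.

Apply Bayes' rule, conditioning on where the ruby actually is.
If it is in any of chests 1, 3, 6, 7, and 8 (prior 1/8 each): the guide has 15 equally likely choices, so probability 1/15; weight (1/8)·(1/15) = 1/120 each.
If it is in either of chests 2 and 4 (prior 1/8 each): that chest was opened and seen not to hold the prize — ruled out; weight (1/8)·0 = 0 each.
If it is in chest 5 (prior 1/8): the guide has 21 equally likely choices, so probability 1/21; weight (1/8)·(1/21) = 1/168.
The weights sum to 1/21.
So P(the ruby in chest 5 | the guide opened chest 2 and chest 4) = (1/168) / (1/21) = 1/8.

1/8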